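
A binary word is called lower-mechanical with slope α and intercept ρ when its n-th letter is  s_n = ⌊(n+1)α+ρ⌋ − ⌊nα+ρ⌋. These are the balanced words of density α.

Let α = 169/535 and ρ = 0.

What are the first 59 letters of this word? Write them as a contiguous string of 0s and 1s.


00010010010010010010001001001001001001000100100100100100100

n=0: ⌊(1·169)/535⌋ − ⌊(0·169)/535⌋ = ⌊169/535⌋ − ⌊0/535⌋ = 0 − 0 = 0
n=1: ⌊(2·169)/535⌋ − ⌊(1·169)/535⌋ = ⌊338/535⌋ − ⌊169/535⌋ = 0 − 0 = 0
n=2: ⌊(3·169)/535⌋ − ⌊(2·169)/535⌋ = ⌊507/535⌋ − ⌊338/535⌋ = 0 − 0 = 0
n=3: ⌊(4·169)/535⌋ − ⌊(3·169)/535⌋ = ⌊676/535⌋ − ⌊507/535⌋ = 1 − 0 = 1
n=4: ⌊(5·169)/535⌋ − ⌊(4·169)/535⌋ = ⌊845/535⌋ − ⌊676/535⌋ = 1 − 1 = 0
n=5: ⌊(6·169)/535⌋ − ⌊(5·169)/535⌋ = ⌊1014/535⌋ − ⌊845/535⌋ = 1 − 1 = 0
n=6: ⌊(7·169)/535⌋ − ⌊(6·169)/535⌋ = ⌊1183/535⌋ − ⌊1014/535⌋ = 2 − 1 = 1
n=7: ⌊(8·169)/535⌋ − ⌊(7·169)/535⌋ = ⌊1352/535⌋ − ⌊1183/535⌋ = 2 − 2 = 0
n=8: ⌊(9·169)/535⌋ − ⌊(8·169)/535⌋ = ⌊1521/535⌋ − ⌊1352/535⌋ = 2 − 2 = 0
n=9: ⌊(10·169)/535⌋ − ⌊(9·169)/535⌋ = ⌊1690/535⌋ − ⌊1521/535⌋ = 3 − 2 = 1
n=10: ⌊(11·169)/535⌋ − ⌊(10·169)/535⌋ = ⌊1859/535⌋ − ⌊1690/535⌋ = 3 − 3 = 0
n=11: ⌊(12·169)/535⌋ − ⌊(11·169)/535⌋ = ⌊2028/535⌋ − ⌊1859/535⌋ = 3 − 3 = 0
n=12: ⌊(13·169)/535⌋ − ⌊(12·169)/535⌋ = ⌊2197/535⌋ − ⌊2028/535⌋ = 4 − 3 = 1
n=13: ⌊(14·169)/535⌋ − ⌊(13·169)/535⌋ = ⌊2366/535⌋ − ⌊2197/535⌋ = 4 − 4 = 0
n=14: ⌊(15·169)/535⌋ − ⌊(14·169)/535⌋ = ⌊2535/535⌋ − ⌊2366/535⌋ = 4 − 4 = 0
n=15: ⌊(16·169)/535⌋ − ⌊(15·169)/535⌋ = ⌊2704/535⌋ − ⌊2535/535⌋ = 5 − 4 = 1
n=16: ⌊(17·169)/535⌋ − ⌊(16·169)/535⌋ = ⌊2873/535⌋ − ⌊2704/535⌋ = 5 − 5 = 0
n=17: ⌊(18·169)/535⌋ − ⌊(17·169)/535⌋ = ⌊3042/535⌋ − ⌊2873/535⌋ = 5 − 5 = 0
n=18: ⌊(19·169)/535⌋ − ⌊(18·169)/535⌋ = ⌊3211/535⌋ − ⌊3042/535⌋ = 6 − 5 = 1
n=19: ⌊(20·169)/535⌋ − ⌊(19·169)/535⌋ = ⌊3380/535⌋ − ⌊3211/535⌋ = 6 − 6 = 0
n=20: ⌊(21·169)/535⌋ − ⌊(20·169)/535⌋ = ⌊3549/535⌋ − ⌊3380/535⌋ = 6 − 6 = 0
n=21: ⌊(22·169)/535⌋ − ⌊(21·169)/535⌋ = ⌊3718/535⌋ − ⌊3549/535⌋ = 6 − 6 = 0
n=22: ⌊(23·169)/535⌋ − ⌊(22·169)/535⌋ = ⌊3887/535⌋ − ⌊3718/535⌋ = 7 − 6 = 1
n=23: ⌊(24·169)/535⌋ − ⌊(23·169)/535⌋ = ⌊4056/535⌋ − ⌊3887/535⌋ = 7 − 7 = 0
n=24: ⌊(25·169)/535⌋ − ⌊(24·169)/535⌋ = ⌊4225/535⌋ − ⌊4056/535⌋ = 7 − 7 = 0
n=25: ⌊(26·169)/535⌋ − ⌊(25·169)/535⌋ = ⌊4394/535⌋ − ⌊4225/535⌋ = 8 − 7 = 1
n=26: ⌊(27·169)/535⌋ − ⌊(26·169)/535⌋ = ⌊4563/535⌋ − ⌊4394/535⌋ = 8 − 8 = 0
n=27: ⌊(28·169)/535⌋ − ⌊(27·169)/535⌋ = ⌊4732/535⌋ − ⌊4563/535⌋ = 8 − 8 = 0
n=28: ⌊(29·169)/535⌋ − ⌊(28·169)/535⌋ = ⌊4901/535⌋ − ⌊4732/535⌋ = 9 − 8 = 1
n=29: ⌊(30·169)/535⌋ − ⌊(29·169)/535⌋ = ⌊5070/535⌋ − ⌊4901/535⌋ = 9 − 9 = 0
n=30: ⌊(31·169)/535⌋ − ⌊(30·169)/535⌋ = ⌊5239/535⌋ − ⌊5070/535⌋ = 9 − 9 = 0
n=31: ⌊(32·169)/535⌋ − ⌊(31·169)/535⌋ = ⌊5408/535⌋ − ⌊5239/535⌋ = 10 − 9 = 1
n=32: ⌊(33·169)/535⌋ − ⌊(32·169)/535⌋ = ⌊5577/535⌋ − ⌊5408/535⌋ = 10 − 10 = 0
n=33: ⌊(34·169)/535⌋ − ⌊(33·169)/535⌋ = ⌊5746/535⌋ − ⌊5577/535⌋ = 10 − 10 = 0
n=34: ⌊(35·169)/535⌋ − ⌊(34·169)/535⌋ = ⌊5915/535⌋ − ⌊5746/535⌋ = 11 − 10 = 1
n=35: ⌊(36·169)/535⌋ − ⌊(35·169)/535⌋ = ⌊6084/535⌋ − ⌊5915/535⌋ = 11 − 11 = 0
n=36: ⌊(37·169)/535⌋ − ⌊(36·169)/535⌋ = ⌊6253/535⌋ − ⌊6084/535⌋ = 11 − 11 = 0
n=37: ⌊(38·169)/535⌋ − ⌊(37·169)/535⌋ = ⌊6422/535⌋ − ⌊6253/535⌋ = 12 − 11 = 1
n=38: ⌊(39·169)/535⌋ − ⌊(38·169)/535⌋ = ⌊6591/535⌋ − ⌊6422/535⌋ = 12 − 12 = 0
n=39: ⌊(40·169)/535⌋ − ⌊(39·169)/535⌋ = ⌊6760/535⌋ − ⌊6591/535⌋ = 12 − 12 = 0
n=40: ⌊(41·169)/535⌋ − ⌊(40·169)/535⌋ = ⌊6929/535⌋ − ⌊6760/535⌋ = 12 − 12 = 0
n=41: ⌊(42·169)/535⌋ − ⌊(41·169)/535⌋ = ⌊7098/535⌋ − ⌊6929/535⌋ = 13 − 12 = 1
n=42: ⌊(43·169)/535⌋ − ⌊(42·169)/535⌋ = ⌊7267/535⌋ − ⌊7098/535⌋ = 13 − 13 = 0
n=43: ⌊(44·169)/535⌋ − ⌊(43·169)/535⌋ = ⌊7436/535⌋ − ⌊7267/535⌋ = 13 − 13 = 0
n=44: ⌊(45·169)/535⌋ − ⌊(44·169)/535⌋ = ⌊7605/535⌋ − ⌊7436/535⌋ = 14 − 13 = 1
n=45: ⌊(46·169)/535⌋ − ⌊(45·169)/535⌋ = ⌊7774/535⌋ − ⌊7605/535⌋ = 14 − 14 = 0
n=46: ⌊(47·169)/535⌋ − ⌊(46·169)/535⌋ = ⌊7943/535⌋ − ⌊7774/535⌋ = 14 − 14 = 0
n=47: ⌊(48·169)/535⌋ − ⌊(47·169)/535⌋ = ⌊8112/535⌋ − ⌊7943/535⌋ = 15 − 14 = 1
n=48: ⌊(49·169)/535⌋ − ⌊(48·169)/535⌋ = ⌊8281/535⌋ − ⌊8112/535⌋ = 15 − 15 = 0
n=49: ⌊(50·169)/535⌋ − ⌊(49·169)/535⌋ = ⌊8450/535⌋ − ⌊8281/535⌋ = 15 − 15 = 0
n=50: ⌊(51·169)/535⌋ − ⌊(50·169)/535⌋ = ⌊8619/535⌋ − ⌊8450/535⌋ = 16 − 15 = 1
n=51: ⌊(52·169)/535⌋ − ⌊(51·169)/535⌋ = ⌊8788/535⌋ − ⌊8619/535⌋ = 16 − 16 = 0
n=52: ⌊(53·169)/535⌋ − ⌊(52·169)/535⌋ = ⌊8957/535⌋ − ⌊8788/535⌋ = 16 − 16 = 0
n=53: ⌊(54·169)/535⌋ − ⌊(53·169)/535⌋ = ⌊9126/535⌋ − ⌊8957/535⌋ = 17 − 16 = 1
n=54: ⌊(55·169)/535⌋ − ⌊(54·169)/535⌋ = ⌊9295/535⌋ − ⌊9126/535⌋ = 17 − 17 = 0
n=55: ⌊(56·169)/535⌋ − ⌊(55·169)/535⌋ = ⌊9464/535⌋ − ⌊9295/535⌋ = 17 − 17 = 0
n=56: ⌊(57·169)/535⌋ − ⌊(56·169)/535⌋ = ⌊9633/535⌋ − ⌊9464/535⌋ = 18 − 17 = 1
n=57: ⌊(58·169)/535⌋ − ⌊(57·169)/535⌋ = ⌊9802/535⌋ − ⌊9633/535⌋ = 18 − 18 = 0
n=58: ⌊(59·169)/535⌋ − ⌊(58·169)/535⌋ = ⌊9971/535⌋ − ⌊9802/535⌋ = 18 − 18 = 0


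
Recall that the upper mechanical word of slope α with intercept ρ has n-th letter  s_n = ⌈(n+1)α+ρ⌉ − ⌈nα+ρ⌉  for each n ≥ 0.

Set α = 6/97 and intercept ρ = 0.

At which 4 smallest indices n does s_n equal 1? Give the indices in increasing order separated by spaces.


0 16 32 48

n=0: ⌈6/97⌉−⌈0/97⌉ = 1−0 = 1  ← one
n=1: ⌈12/97⌉−⌈6/97⌉ = 1−1 = 0
n=2: ⌈18/97⌉−⌈12/97⌉ = 1−1 = 0
n=3: ⌈24/97⌉−⌈18/97⌉ = 1−1 = 0
n=4: ⌈30/97⌉−⌈24/97⌉ = 1−1 = 0
n=5: ⌈36/97⌉−⌈30/97⌉ = 1−1 = 0
n=6: ⌈42/97⌉−⌈36/97⌉ = 1−1 = 0
n=7: ⌈48/97⌉−⌈42/97⌉ = 1−1 = 0
n=8: ⌈54/97⌉−⌈48/97⌉ = 1−1 = 0
n=9: ⌈60/97⌉−⌈54/97⌉ = 1−1 = 0
n=10: ⌈66/97⌉−⌈60/97⌉ = 1−1 = 0
n=11: ⌈72/97⌉−⌈66/97⌉ = 1−1 = 0
n=12: ⌈78/97⌉−⌈72/97⌉ = 1−1 = 0
n=13: ⌈84/97⌉−⌈78/97⌉ = 1−1 = 0
n=14: ⌈90/97⌉−⌈84/97⌉ = 1−1 = 0
n=15: ⌈96/97⌉−⌈90/97⌉ = 1−1 = 0
n=16: ⌈102/97⌉−⌈96/97⌉ = 2−1 = 1  ← one
n=17: ⌈108/97⌉−⌈102/97⌉ = 2−2 = 0
n=18: ⌈114/97⌉−⌈108/97⌉ = 2−2 = 0
n=19: ⌈120/97⌉−⌈114/97⌉ = 2−2 = 0
n=20: ⌈126/97⌉−⌈120/97⌉ = 2−2 = 0
n=21: ⌈132/97⌉−⌈126/97⌉ = 2−2 = 0
n=22: ⌈138/97⌉−⌈132/97⌉ = 2−2 = 0
n=23: ⌈144/97⌉−⌈138/97⌉ = 2−2 = 0
n=24: ⌈150/97⌉−⌈144/97⌉ = 2−2 = 0
n=25: ⌈156/97⌉−⌈150/97⌉ = 2−2 = 0
n=26: ⌈162/97⌉−⌈156/97⌉ = 2−2 = 0
n=27: ⌈168/97⌉−⌈162/97⌉ = 2−2 = 0
n=28: ⌈174/97⌉−⌈168/97⌉ = 2−2 = 0
n=29: ⌈180/97⌉−⌈174/97⌉ = 2−2 = 0
n=30: ⌈186/97⌉−⌈180/97⌉ = 2−2 = 0
n=31: ⌈192/97⌉−⌈186/97⌉ = 2−2 = 0
n=32: ⌈198/97⌉−⌈192/97⌉ = 3−2 = 1  ← one
n=33: ⌈204/97⌉−⌈198/97⌉ = 3−3 = 0
n=34: ⌈210/97⌉−⌈204/97⌉ = 3−3 = 0
n=35: ⌈216/97⌉−⌈210/97⌉ = 3−3 = 0
n=36: ⌈222/97⌉−⌈216/97⌉ = 3−3 = 0
n=37: ⌈228/97⌉−⌈222/97⌉ = 3−3 = 0
n=38: ⌈234/97⌉−⌈228/97⌉ = 3−3 = 0
n=39: ⌈240/97⌉−⌈234/97⌉ = 3−3 = 0
n=40: ⌈246/97⌉−⌈240/97⌉ = 3−3 = 0
n=41: ⌈252/97⌉−⌈246/97⌉ = 3−3 = 0
n=42: ⌈258/97⌉−⌈252/97⌉ = 3−3 = 0
n=43: ⌈264/97⌉−⌈258/97⌉ = 3−3 = 0
n=44: ⌈270/97⌉−⌈264/97⌉ = 3−3 = 0
n=45: ⌈276/97⌉−⌈270/97⌉ = 3−3 = 0
n=46: ⌈282/97⌉−⌈276/97⌉ = 3−3 = 0
n=47: ⌈288/97⌉−⌈282/97⌉ = 3−3 = 0
n=48: ⌈294/97⌉−⌈288/97⌉ = 4−3 = 1  ← one
positions of the first 4 ones: 0 16 32 48


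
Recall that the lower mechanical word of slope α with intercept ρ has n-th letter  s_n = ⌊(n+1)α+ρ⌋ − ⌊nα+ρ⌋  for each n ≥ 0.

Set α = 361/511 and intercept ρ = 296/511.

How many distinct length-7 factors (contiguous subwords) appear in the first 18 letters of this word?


t_n = ⌊(n·361+296)/511⌋ for n = 0 … 18:
  n=0…9: ⌊296/511⌋=0 ⌊657/511⌋=1 ⌊1018/511⌋=1 ⌊1379/511⌋=2 ⌊1740/511⌋=3 ⌊2101/511⌋=4 ⌊2462/511⌋=4 ⌊2823/511⌋=5 ⌊3184/511⌋=6 ⌊3545/511⌋=6
  n=10…18: ⌊3906/511⌋=7 ⌊4267/511⌋=8 ⌊4628/511⌋=9 ⌊4989/511⌋=9 ⌊5350/511⌋=10 ⌊5711/511⌋=11 ⌊6072/511⌋=11 ⌊6433/511⌋=12 ⌊6794/511⌋=13
s_n = t_(n+1) − t_n for n = 0 … 17 gives
prefix = 101110110111011011
slide a length-7 window over [0..6] … [11..17] (12 windows); first occurrence of each distinct factor:
  [  0..  6] 1011101
  [  1..  7] 0111011
  [  2..  8] 1110110
  [  3..  9] 1101101
  [  4.. 10] 1011011
  [  5.. 11] 0110111
  [  6.. 12] 1101110
  (the other 5 windows repeat one of these)
distinct factors: {0110111, 0111011, 1011011, 1011101, 1101101, 1101110, 1110110}
count = 7  (Sturmian bound for length 7 is 8)

7


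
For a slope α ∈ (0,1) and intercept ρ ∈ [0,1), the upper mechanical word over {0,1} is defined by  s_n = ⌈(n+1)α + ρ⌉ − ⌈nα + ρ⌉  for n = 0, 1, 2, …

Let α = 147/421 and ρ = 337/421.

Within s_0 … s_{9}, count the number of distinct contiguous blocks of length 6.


3

t_n = ⌈(n·147+337)/421⌉ for n = 0 … 10:
  n=0…9: ⌈337/421⌉=1 ⌈484/421⌉=2 ⌈631/421⌉=2 ⌈778/421⌉=2 ⌈925/421⌉=3 ⌈1072/421⌉=3 ⌈1219/421⌉=3 ⌈1366/421⌉=4 ⌈1513/421⌉=4 ⌈1660/421⌉=4
  n=10: ⌈1807/421⌉=5
s_n = t_(n+1) − t_n for n = 0 … 9 gives
prefix = 1001001001
slide a length-6 window over [0..5] … [4..9] (5 windows); first occurrence of each distinct factor:
  [  0..  5] 100100
  [  1..  6] 001001
  [  2..  7] 010010
  (the other 2 windows repeat one of these)
distinct factors: {001001, 010010, 100100}
count = 3  (Sturmian bound for length 6 is 7)


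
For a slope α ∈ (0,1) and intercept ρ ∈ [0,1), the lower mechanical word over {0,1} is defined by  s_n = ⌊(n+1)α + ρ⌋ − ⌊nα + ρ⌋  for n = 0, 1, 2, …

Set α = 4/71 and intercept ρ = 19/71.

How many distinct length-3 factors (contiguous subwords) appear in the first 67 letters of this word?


t_n = ⌊(n·4+19)/71⌋ for n = 0 … 67:
  n=0…9: ⌊19/71⌋=0 ⌊23/71⌋=0 ⌊27/71⌋=0 ⌊31/71⌋=0 ⌊35/71⌋=0 ⌊39/71⌋=0 ⌊43/71⌋=0 ⌊47/71⌋=0 ⌊51/71⌋=0 ⌊55/71⌋=0
  n=10…19: ⌊59/71⌋=0 ⌊63/71⌋=0 ⌊67/71⌋=0 ⌊71/71⌋=1 ⌊75/71⌋=1 ⌊79/71⌋=1 ⌊83/71⌋=1 ⌊87/71⌋=1 ⌊91/71⌋=1 ⌊95/71⌋=1
  n=20…29: ⌊99/71⌋=1 ⌊103/71⌋=1 ⌊107/71⌋=1 ⌊111/71⌋=1 ⌊115/71⌋=1 ⌊119/71⌋=1 ⌊123/71⌋=1 ⌊127/71⌋=1 ⌊131/71⌋=1 ⌊135/71⌋=1
  n=30…39: ⌊139/71⌋=1 ⌊143/71⌋=2 ⌊147/71⌋=2 ⌊151/71⌋=2 ⌊155/71⌋=2 ⌊159/71⌋=2 ⌊163/71⌋=2 ⌊167/71⌋=2 ⌊171/71⌋=2 ⌊175/71⌋=2
  n=40…49: ⌊179/71⌋=2 ⌊183/71⌋=2 ⌊187/71⌋=2 ⌊191/71⌋=2 ⌊195/71⌋=2 ⌊199/71⌋=2 ⌊203/71⌋=2 ⌊207/71⌋=2 ⌊211/71⌋=2 ⌊215/71⌋=3
  n=50…59: ⌊219/71⌋=3 ⌊223/71⌋=3 ⌊227/71⌋=3 ⌊231/71⌋=3 ⌊235/71⌋=3 ⌊239/71⌋=3 ⌊243/71⌋=3 ⌊247/71⌋=3 ⌊251/71⌋=3 ⌊255/71⌋=3
  n=60…67: ⌊259/71⌋=3 ⌊263/71⌋=3 ⌊267/71⌋=3 ⌊271/71⌋=3 ⌊275/71⌋=3 ⌊279/71⌋=3 ⌊283/71⌋=3 ⌊287/71⌋=4
s_n = t_(n+1) − t_n for n = 0 … 66 gives
prefix = 0000000000001000000000000000001000000000000000001000000000000000001
slide a length-3 window over [0..2] … [64..66] (65 windows); first occurrence of each distinct factor:
  [  0..  2] 000
  [ 10.. 12] 001
  [ 11.. 13] 010
  [ 12.. 14] 100
  (the other 61 windows repeat one of these)
distinct factors: {000, 001, 010, 100}
count = 4  (Sturmian bound for length 3 is 4)

4


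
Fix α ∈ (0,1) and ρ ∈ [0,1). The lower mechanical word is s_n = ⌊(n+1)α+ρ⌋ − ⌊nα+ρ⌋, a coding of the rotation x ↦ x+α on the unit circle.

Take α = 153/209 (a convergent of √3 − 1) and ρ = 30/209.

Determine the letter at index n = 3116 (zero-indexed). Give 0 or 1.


(n+1)α + ρ = (3117·153 + 30) / 209 = 476931/209
nα + ρ     = (3116·153 + 30) / 209 = 476778/209
⌊476931/209⌋ = 2281,  ⌊476778/209⌋ = 2281
s_{3116} = 2281 − 2281 = 0

0


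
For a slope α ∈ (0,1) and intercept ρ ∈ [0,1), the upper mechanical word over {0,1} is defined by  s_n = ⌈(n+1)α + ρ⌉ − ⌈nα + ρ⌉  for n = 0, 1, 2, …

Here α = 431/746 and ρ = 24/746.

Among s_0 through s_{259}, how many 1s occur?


150

#1s = Σ_{n=0}^{259} s_n = Σ_{n=0}^{259} (⌈(n+1)α+ρ⌉ − ⌈nα+ρ⌉)
the sum telescopes: every ⌈nα+ρ⌉ with 0 < n < 260 appears once with + and once with −, leaving ⌈260α+ρ⌉ − ⌈0·α+ρ⌉
260α + ρ = (260·431 + 24) / 746 = 112084/746
ρ = 24/746
⌈112084/746⌉ = 151,  ⌈24/746⌉ = 1
#1s = 151 − 1 = 150


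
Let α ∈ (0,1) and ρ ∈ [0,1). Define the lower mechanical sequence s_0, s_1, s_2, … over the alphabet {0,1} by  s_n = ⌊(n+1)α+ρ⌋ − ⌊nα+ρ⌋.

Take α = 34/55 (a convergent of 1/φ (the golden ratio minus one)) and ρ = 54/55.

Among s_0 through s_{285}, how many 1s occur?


#1s = Σ_{n=0}^{285} s_n = Σ_{n=0}^{285} (⌊(n+1)α+ρ⌋ − ⌊nα+ρ⌋)
the sum telescopes: every ⌊nα+ρ⌋ with 0 < n < 286 appears once with + and once with −, leaving ⌊286α+ρ⌋ − ⌊0·α+ρ⌋
286α + ρ = (286·34 + 54) / 55 = 9778/55
ρ = 54/55
⌊9778/55⌋ = 177,  ⌊54/55⌋ = 0
#1s = 177 − 0 = 177

177


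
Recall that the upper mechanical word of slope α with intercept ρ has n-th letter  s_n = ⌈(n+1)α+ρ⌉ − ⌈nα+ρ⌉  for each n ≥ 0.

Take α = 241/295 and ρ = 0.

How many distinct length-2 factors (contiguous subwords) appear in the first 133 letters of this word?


t_n = ⌈(n·241)/295⌉ for n = 0 … 133:
  n=0…9: ⌈0/295⌉=0 ⌈241/295⌉=1 ⌈482/295⌉=2 ⌈723/295⌉=3 ⌈964/295⌉=4 ⌈1205/295⌉=5 ⌈1446/295⌉=5 ⌈1687/295⌉=6 ⌈1928/295⌉=7 ⌈2169/295⌉=8
  n=10…19: ⌈2410/295⌉=9 ⌈2651/295⌉=9 ⌈2892/295⌉=10 ⌈3133/295⌉=11 ⌈3374/295⌉=12 ⌈3615/295⌉=13 ⌈3856/295⌉=14 ⌈4097/295⌉=14 ⌈4338/295⌉=15 ⌈4579/295⌉=16
  n=20…29: ⌈4820/295⌉=17 ⌈5061/295⌉=18 ⌈5302/295⌉=18 ⌈5543/295⌉=19 ⌈5784/295⌉=20 ⌈6025/295⌉=21 ⌈6266/295⌉=22 ⌈6507/295⌉=23 ⌈6748/295⌉=23 ⌈6989/295⌉=24
  n=30…39: ⌈7230/295⌉=25 ⌈7471/295⌉=26 ⌈7712/295⌉=27 ⌈7953/295⌉=27 ⌈8194/295⌉=28 ⌈8435/295⌉=29 ⌈8676/295⌉=30 ⌈8917/295⌉=31 ⌈9158/295⌉=32 ⌈9399/295⌉=32
  n=40…49: ⌈9640/295⌉=33 ⌈9881/295⌉=34 ⌈10122/295⌉=35 ⌈10363/295⌉=36 ⌈10604/295⌉=36 ⌈10845/295⌉=37 ⌈11086/295⌉=38 ⌈11327/295⌉=39 ⌈11568/295⌉=40 ⌈11809/295⌉=41
  n=50…59: ⌈12050/295⌉=41 ⌈12291/295⌉=42 ⌈12532/295⌉=43 ⌈12773/295⌉=44 ⌈13014/295⌉=45 ⌈13255/295⌉=45 ⌈13496/295⌉=46 ⌈13737/295⌉=47 ⌈13978/295⌉=48 ⌈14219/295⌉=49
  n=60…69: ⌈14460/295⌉=50 ⌈14701/295⌉=50 ⌈14942/295⌉=51 ⌈15183/295⌉=52 ⌈15424/295⌉=53 ⌈15665/295⌉=54 ⌈15906/295⌉=54 ⌈16147/295⌉=55 ⌈16388/295⌉=56 ⌈16629/295⌉=57
  n=70…79: ⌈16870/295⌉=58 ⌈17111/295⌉=59 ⌈17352/295⌉=59 ⌈17593/295⌉=60 ⌈17834/295⌉=61 ⌈18075/295⌉=62 ⌈18316/295⌉=63 ⌈18557/295⌉=63 ⌈18798/295⌉=64 ⌈19039/295⌉=65
  n=80…89: ⌈19280/295⌉=66 ⌈19521/295⌉=67 ⌈19762/295⌉=67 ⌈20003/295⌉=68 ⌈20244/295⌉=69 ⌈20485/295⌉=70 ⌈20726/295⌉=71 ⌈20967/295⌉=72 ⌈21208/295⌉=72 ⌈21449/295⌉=73
  n=90…99: ⌈21690/295⌉=74 ⌈21931/295⌉=75 ⌈22172/295⌉=76 ⌈22413/295⌉=76 ⌈22654/295⌉=77 ⌈22895/295⌉=78 ⌈23136/295⌉=79 ⌈23377/295⌉=80 ⌈23618/295⌉=81 ⌈23859/295⌉=81
  n=100…109: ⌈24100/295⌉=82 ⌈24341/295⌉=83 ⌈24582/295⌉=84 ⌈24823/295⌉=85 ⌈25064/295⌉=85 ⌈25305/295⌉=86 ⌈25546/295⌉=87 ⌈25787/295⌉=88 ⌈26028/295⌉=89 ⌈26269/295⌉=90
  n=110…119: ⌈26510/295⌉=90 ⌈26751/295⌉=91 ⌈26992/295⌉=92 ⌈27233/295⌉=93 ⌈27474/295⌉=94 ⌈27715/295⌉=94 ⌈27956/295⌉=95 ⌈28197/295⌉=96 ⌈28438/295⌉=97 ⌈28679/295⌉=98
  n=120…129: ⌈28920/295⌉=99 ⌈29161/295⌉=99 ⌈29402/295⌉=100 ⌈29643/295⌉=101 ⌈29884/295⌉=102 ⌈30125/295⌉=103 ⌈30366/295⌉=103 ⌈30607/295⌉=104 ⌈30848/295⌉=105 ⌈31089/295⌉=106
  n=130…133: ⌈31330/295⌉=107 ⌈31571/295⌉=108 ⌈31812/295⌉=108 ⌈32053/295⌉=109
s_n = t_(n+1) − t_n for n = 0 … 132 gives
prefix = 1111101111011111011110111110111101111101111011111011110111110111101111101111011110111110111101111101111011111011110111110111101111101
slide a length-2 window over [0..1] … [131..132] (132 windows); first occurrence of each distinct factor:
  [  0..  1] 11
  [  4..  5] 10
  [  5..  6] 01
  (the other 129 windows repeat one of these)
distinct factors: {01, 10, 11}
count = 3  (Sturmian bound for length 2 is 3)

3


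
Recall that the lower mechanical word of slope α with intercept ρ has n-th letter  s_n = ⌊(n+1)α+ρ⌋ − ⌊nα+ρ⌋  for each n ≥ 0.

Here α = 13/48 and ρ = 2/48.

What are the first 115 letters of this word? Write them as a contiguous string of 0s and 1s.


n=0: ⌊(1·13+2)/48⌋ − ⌊(0·13+2)/48⌋ = ⌊15/48⌋ − ⌊2/48⌋ = 0 − 0 = 0
n=1: ⌊(2·13+2)/48⌋ − ⌊(1·13+2)/48⌋ = ⌊28/48⌋ − ⌊15/48⌋ = 0 − 0 = 0
n=2: ⌊(3·13+2)/48⌋ − ⌊(2·13+2)/48⌋ = ⌊41/48⌋ − ⌊28/48⌋ = 0 − 0 = 0
n=3: ⌊(4·13+2)/48⌋ − ⌊(3·13+2)/48⌋ = ⌊54/48⌋ − ⌊41/48⌋ = 1 − 0 = 1
n=4: ⌊(5·13+2)/48⌋ − ⌊(4·13+2)/48⌋ = ⌊67/48⌋ − ⌊54/48⌋ = 1 − 1 = 0
n=5: ⌊(6·13+2)/48⌋ − ⌊(5·13+2)/48⌋ = ⌊80/48⌋ − ⌊67/48⌋ = 1 − 1 = 0
n=6: ⌊(7·13+2)/48⌋ − ⌊(6·13+2)/48⌋ = ⌊93/48⌋ − ⌊80/48⌋ = 1 − 1 = 0
n=7: ⌊(8·13+2)/48⌋ − ⌊(7·13+2)/48⌋ = ⌊106/48⌋ − ⌊93/48⌋ = 2 − 1 = 1
n=8: ⌊(9·13+2)/48⌋ − ⌊(8·13+2)/48⌋ = ⌊119/48⌋ − ⌊106/48⌋ = 2 − 2 = 0
n=9: ⌊(10·13+2)/48⌋ − ⌊(9·13+2)/48⌋ = ⌊132/48⌋ − ⌊119/48⌋ = 2 − 2 = 0
n=10: ⌊(11·13+2)/48⌋ − ⌊(10·13+2)/48⌋ = ⌊145/48⌋ − ⌊132/48⌋ = 3 − 2 = 1
n=11: ⌊(12·13+2)/48⌋ − ⌊(11·13+2)/48⌋ = ⌊158/48⌋ − ⌊145/48⌋ = 3 − 3 = 0
n=12: ⌊(13·13+2)/48⌋ − ⌊(12·13+2)/48⌋ = ⌊171/48⌋ − ⌊158/48⌋ = 3 − 3 = 0
n=13: ⌊(14·13+2)/48⌋ − ⌊(13·13+2)/48⌋ = ⌊184/48⌋ − ⌊171/48⌋ = 3 − 3 = 0
n=14: ⌊(15·13+2)/48⌋ − ⌊(14·13+2)/48⌋ = ⌊197/48⌋ − ⌊184/48⌋ = 4 − 3 = 1
n=15: ⌊(16·13+2)/48⌋ − ⌊(15·13+2)/48⌋ = ⌊210/48⌋ − ⌊197/48⌋ = 4 − 4 = 0
n=16: ⌊(17·13+2)/48⌋ − ⌊(16·13+2)/48⌋ = ⌊223/48⌋ − ⌊210/48⌋ = 4 − 4 = 0
n=17: ⌊(18·13+2)/48⌋ − ⌊(17·13+2)/48⌋ = ⌊236/48⌋ − ⌊223/48⌋ = 4 − 4 = 0
n=18: ⌊(19·13+2)/48⌋ − ⌊(18·13+2)/48⌋ = ⌊249/48⌋ − ⌊236/48⌋ = 5 − 4 = 1
n=19: ⌊(20·13+2)/48⌋ − ⌊(19·13+2)/48⌋ = ⌊262/48⌋ − ⌊249/48⌋ = 5 − 5 = 0
n=20: ⌊(21·13+2)/48⌋ − ⌊(20·13+2)/48⌋ = ⌊275/48⌋ − ⌊262/48⌋ = 5 − 5 = 0
n=21: ⌊(22·13+2)/48⌋ − ⌊(21·13+2)/48⌋ = ⌊288/48⌋ − ⌊275/48⌋ = 6 − 5 = 1
n=22: ⌊(23·13+2)/48⌋ − ⌊(22·13+2)/48⌋ = ⌊301/48⌋ − ⌊288/48⌋ = 6 − 6 = 0
n=23: ⌊(24·13+2)/48⌋ − ⌊(23·13+2)/48⌋ = ⌊314/48⌋ − ⌊301/48⌋ = 6 − 6 = 0
n=24: ⌊(25·13+2)/48⌋ − ⌊(24·13+2)/48⌋ = ⌊327/48⌋ − ⌊314/48⌋ = 6 − 6 = 0
n=25: ⌊(26·13+2)/48⌋ − ⌊(25·13+2)/48⌋ = ⌊340/48⌋ − ⌊327/48⌋ = 7 − 6 = 1
n=26: ⌊(27·13+2)/48⌋ − ⌊(26·13+2)/48⌋ = ⌊353/48⌋ − ⌊340/48⌋ = 7 − 7 = 0
n=27: ⌊(28·13+2)/48⌋ − ⌊(27·13+2)/48⌋ = ⌊366/48⌋ − ⌊353/48⌋ = 7 − 7 = 0
n=28: ⌊(29·13+2)/48⌋ − ⌊(28·13+2)/48⌋ = ⌊379/48⌋ − ⌊366/48⌋ = 7 − 7 = 0
n=29: ⌊(30·13+2)/48⌋ − ⌊(29·13+2)/48⌋ = ⌊392/48⌋ − ⌊379/48⌋ = 8 − 7 = 1
n=30: ⌊(31·13+2)/48⌋ − ⌊(30·13+2)/48⌋ = ⌊405/48⌋ − ⌊392/48⌋ = 8 − 8 = 0
n=31: ⌊(32·13+2)/48⌋ − ⌊(31·13+2)/48⌋ = ⌊418/48⌋ − ⌊405/48⌋ = 8 − 8 = 0
n=32: ⌊(33·13+2)/48⌋ − ⌊(32·13+2)/48⌋ = ⌊431/48⌋ − ⌊418/48⌋ = 8 − 8 = 0
n=33: ⌊(34·13+2)/48⌋ − ⌊(33·13+2)/48⌋ = ⌊444/48⌋ − ⌊431/48⌋ = 9 − 8 = 1
n=34: ⌊(35·13+2)/48⌋ − ⌊(34·13+2)/48⌋ = ⌊457/48⌋ − ⌊444/48⌋ = 9 − 9 = 0
n=35: ⌊(36·13+2)/48⌋ − ⌊(35·13+2)/48⌋ = ⌊470/48⌋ − ⌊457/48⌋ = 9 − 9 = 0
n=36: ⌊(37·13+2)/48⌋ − ⌊(36·13+2)/48⌋ = ⌊483/48⌋ − ⌊470/48⌋ = 10 − 9 = 1
n=37: ⌊(38·13+2)/48⌋ − ⌊(37·13+2)/48⌋ = ⌊496/48⌋ − ⌊483/48⌋ = 10 − 10 = 0
n=38: ⌊(39·13+2)/48⌋ − ⌊(38·13+2)/48⌋ = ⌊509/48⌋ − ⌊496/48⌋ = 10 − 10 = 0
n=39: ⌊(40·13+2)/48⌋ − ⌊(39·13+2)/48⌋ = ⌊522/48⌋ − ⌊509/48⌋ = 10 − 10 = 0
n=40: ⌊(41·13+2)/48⌋ − ⌊(40·13+2)/48⌋ = ⌊535/48⌋ − ⌊522/48⌋ = 11 − 10 = 1
n=41: ⌊(42·13+2)/48⌋ − ⌊(41·13+2)/48⌋ = ⌊548/48⌋ − ⌊535/48⌋ = 11 − 11 = 0
n=42: ⌊(43·13+2)/48⌋ − ⌊(42·13+2)/48⌋ = ⌊561/48⌋ − ⌊548/48⌋ = 11 − 11 = 0
n=43: ⌊(44·13+2)/48⌋ − ⌊(43·13+2)/48⌋ = ⌊574/48⌋ − ⌊561/48⌋ = 11 − 11 = 0
n=44: ⌊(45·13+2)/48⌋ − ⌊(44·13+2)/48⌋ = ⌊587/48⌋ − ⌊574/48⌋ = 12 − 11 = 1
n=45: ⌊(46·13+2)/48⌋ − ⌊(45·13+2)/48⌋ = ⌊600/48⌋ − ⌊587/48⌋ = 12 − 12 = 0
n=46: ⌊(47·13+2)/48⌋ − ⌊(46·13+2)/48⌋ = ⌊613/48⌋ − ⌊600/48⌋ = 12 − 12 = 0
n=47: ⌊(48·13+2)/48⌋ − ⌊(47·13+2)/48⌋ = ⌊626/48⌋ − ⌊613/48⌋ = 13 − 12 = 1
n=48: ⌊(49·13+2)/48⌋ − ⌊(48·13+2)/48⌋ = ⌊639/48⌋ − ⌊626/48⌋ = 13 − 13 = 0
n=49: ⌊(50·13+2)/48⌋ − ⌊(49·13+2)/48⌋ = ⌊652/48⌋ − ⌊639/48⌋ = 13 − 13 = 0
n=50: ⌊(51·13+2)/48⌋ − ⌊(50·13+2)/48⌋ = ⌊665/48⌋ − ⌊652/48⌋ = 13 − 13 = 0
n=51: ⌊(52·13+2)/48⌋ − ⌊(51·13+2)/48⌋ = ⌊678/48⌋ − ⌊665/48⌋ = 14 − 13 = 1
n=52: ⌊(53·13+2)/48⌋ − ⌊(52·13+2)/48⌋ = ⌊691/48⌋ − ⌊678/48⌋ = 14 − 14 = 0
n=53: ⌊(54·13+2)/48⌋ − ⌊(53·13+2)/48⌋ = ⌊704/48⌋ − ⌊691/48⌋ = 14 − 14 = 0
n=54: ⌊(55·13+2)/48⌋ − ⌊(54·13+2)/48⌋ = ⌊717/48⌋ − ⌊704/48⌋ = 14 − 14 = 0
n=55: ⌊(56·13+2)/48⌋ − ⌊(55·13+2)/48⌋ = ⌊730/48⌋ − ⌊717/48⌋ = 15 − 14 = 1
n=56: ⌊(57·13+2)/48⌋ − ⌊(56·13+2)/48⌋ = ⌊743/48⌋ − ⌊730/48⌋ = 15 − 15 = 0
n=57: ⌊(58·13+2)/48⌋ − ⌊(57·13+2)/48⌋ = ⌊756/48⌋ − ⌊743/48⌋ = 15 − 15 = 0
n=58: ⌊(59·13+2)/48⌋ − ⌊(58·13+2)/48⌋ = ⌊769/48⌋ − ⌊756/48⌋ = 16 − 15 = 1
n=59: ⌊(60·13+2)/48⌋ − ⌊(59·13+2)/48⌋ = ⌊782/48⌋ − ⌊769/48⌋ = 16 − 16 = 0
n=60: ⌊(61·13+2)/48⌋ − ⌊(60·13+2)/48⌋ = ⌊795/48⌋ − ⌊782/48⌋ = 16 − 16 = 0
n=61: ⌊(62·13+2)/48⌋ − ⌊(61·13+2)/48⌋ = ⌊808/48⌋ − ⌊795/48⌋ = 16 − 16 = 0
n=62: ⌊(63·13+2)/48⌋ − ⌊(62·13+2)/48⌋ = ⌊821/48⌋ − ⌊808/48⌋ = 17 − 16 = 1
n=63: ⌊(64·13+2)/48⌋ − ⌊(63·13+2)/48⌋ = ⌊834/48⌋ − ⌊821/48⌋ = 17 − 17 = 0
n=64: ⌊(65·13+2)/48⌋ − ⌊(64·13+2)/48⌋ = ⌊847/48⌋ − ⌊834/48⌋ = 17 − 17 = 0
n=65: ⌊(66·13+2)/48⌋ − ⌊(65·13+2)/48⌋ = ⌊860/48⌋ − ⌊847/48⌋ = 17 − 17 = 0
n=66: ⌊(67·13+2)/48⌋ − ⌊(66·13+2)/48⌋ = ⌊873/48⌋ − ⌊860/48⌋ = 18 − 17 = 1
n=67: ⌊(68·13+2)/48⌋ − ⌊(67·13+2)/48⌋ = ⌊886/48⌋ − ⌊873/48⌋ = 18 − 18 = 0
n=68: ⌊(69·13+2)/48⌋ − ⌊(68·13+2)/48⌋ = ⌊899/48⌋ − ⌊886/48⌋ = 18 − 18 = 0
n=69: ⌊(70·13+2)/48⌋ − ⌊(69·13+2)/48⌋ = ⌊912/48⌋ − ⌊899/48⌋ = 19 − 18 = 1
n=70: ⌊(71·13+2)/48⌋ − ⌊(70·13+2)/48⌋ = ⌊925/48⌋ − ⌊912/48⌋ = 19 − 19 = 0
n=71: ⌊(72·13+2)/48⌋ − ⌊(71·13+2)/48⌋ = ⌊938/48⌋ − ⌊925/48⌋ = 19 − 19 = 0
n=72: ⌊(73·13+2)/48⌋ − ⌊(72·13+2)/48⌋ = ⌊951/48⌋ − ⌊938/48⌋ = 19 − 19 = 0
n=73: ⌊(74·13+2)/48⌋ − ⌊(73·13+2)/48⌋ = ⌊964/48⌋ − ⌊951/48⌋ = 20 − 19 = 1
n=74: ⌊(75·13+2)/48⌋ − ⌊(74·13+2)/48⌋ = ⌊977/48⌋ − ⌊964/48⌋ = 20 − 20 = 0
n=75: ⌊(76·13+2)/48⌋ − ⌊(75·13+2)/48⌋ = ⌊990/48⌋ − ⌊977/48⌋ = 20 − 20 = 0
n=76: ⌊(77·13+2)/48⌋ − ⌊(76·13+2)/48⌋ = ⌊1003/48⌋ − ⌊990/48⌋ = 20 − 20 = 0
n=77: ⌊(78·13+2)/48⌋ − ⌊(77·13+2)/48⌋ = ⌊1016/48⌋ − ⌊1003/48⌋ = 21 − 20 = 1
n=78: ⌊(79·13+2)/48⌋ − ⌊(78·13+2)/48⌋ = ⌊1029/48⌋ − ⌊1016/48⌋ = 21 − 21 = 0
n=79: ⌊(80·13+2)/48⌋ − ⌊(79·13+2)/48⌋ = ⌊1042/48⌋ − ⌊1029/48⌋ = 21 − 21 = 0
n=80: ⌊(81·13+2)/48⌋ − ⌊(80·13+2)/48⌋ = ⌊1055/48⌋ − ⌊1042/48⌋ = 21 − 21 = 0
n=81: ⌊(82·13+2)/48⌋ − ⌊(81·13+2)/48⌋ = ⌊1068/48⌋ − ⌊1055/48⌋ = 22 − 21 = 1
n=82: ⌊(83·13+2)/48⌋ − ⌊(82·13+2)/48⌋ = ⌊1081/48⌋ − ⌊1068/48⌋ = 22 − 22 = 0
n=83: ⌊(84·13+2)/48⌋ − ⌊(83·13+2)/48⌋ = ⌊1094/48⌋ − ⌊1081/48⌋ = 22 − 22 = 0
n=84: ⌊(85·13+2)/48⌋ − ⌊(84·13+2)/48⌋ = ⌊1107/48⌋ − ⌊1094/48⌋ = 23 − 22 = 1
n=85: ⌊(86·13+2)/48⌋ − ⌊(85·13+2)/48⌋ = ⌊1120/48⌋ − ⌊1107/48⌋ = 23 − 23 = 0
n=86: ⌊(87·13+2)/48⌋ − ⌊(86·13+2)/48⌋ = ⌊1133/48⌋ − ⌊1120/48⌋ = 23 − 23 = 0
n=87: ⌊(88·13+2)/48⌋ − ⌊(87·13+2)/48⌋ = ⌊1146/48⌋ − ⌊1133/48⌋ = 23 − 23 = 0
n=88: ⌊(89·13+2)/48⌋ − ⌊(88·13+2)/48⌋ = ⌊1159/48⌋ − ⌊1146/48⌋ = 24 − 23 = 1
n=89: ⌊(90·13+2)/48⌋ − ⌊(89·13+2)/48⌋ = ⌊1172/48⌋ − ⌊1159/48⌋ = 24 − 24 = 0
n=90: ⌊(91·13+2)/48⌋ − ⌊(90·13+2)/48⌋ = ⌊1185/48⌋ − ⌊1172/48⌋ = 24 − 24 = 0
n=91: ⌊(92·13+2)/48⌋ − ⌊(91·13+2)/48⌋ = ⌊1198/48⌋ − ⌊1185/48⌋ = 24 − 24 = 0
n=92: ⌊(93·13+2)/48⌋ − ⌊(92·13+2)/48⌋ = ⌊1211/48⌋ − ⌊1198/48⌋ = 25 − 24 = 1
n=93: ⌊(94·13+2)/48⌋ − ⌊(93·13+2)/48⌋ = ⌊1224/48⌋ − ⌊1211/48⌋ = 25 − 25 = 0
n=94: ⌊(95·13+2)/48⌋ − ⌊(94·13+2)/48⌋ = ⌊1237/48⌋ − ⌊1224/48⌋ = 25 − 25 = 0
n=95: ⌊(96·13+2)/48⌋ − ⌊(95·13+2)/48⌋ = ⌊1250/48⌋ − ⌊1237/48⌋ = 26 − 25 = 1
n=96: ⌊(97·13+2)/48⌋ − ⌊(96·13+2)/48⌋ = ⌊1263/48⌋ − ⌊1250/48⌋ = 26 − 26 = 0
n=97: ⌊(98·13+2)/48⌋ − ⌊(97·13+2)/48⌋ = ⌊1276/48⌋ − ⌊1263/48⌋ = 26 − 26 = 0
n=98: ⌊(99·13+2)/48⌋ − ⌊(98·13+2)/48⌋ = ⌊1289/48⌋ − ⌊1276/48⌋ = 26 − 26 = 0
n=99: ⌊(100·13+2)/48⌋ − ⌊(99·13+2)/48⌋ = ⌊1302/48⌋ − ⌊1289/48⌋ = 27 − 26 = 1
n=100: ⌊(101·13+2)/48⌋ − ⌊(100·13+2)/48⌋ = ⌊1315/48⌋ − ⌊1302/48⌋ = 27 − 27 = 0
n=101: ⌊(102·13+2)/48⌋ − ⌊(101·13+2)/48⌋ = ⌊1328/48⌋ − ⌊1315/48⌋ = 27 − 27 = 0
n=102: ⌊(103·13+2)/48⌋ − ⌊(102·13+2)/48⌋ = ⌊1341/48⌋ − ⌊1328/48⌋ = 27 − 27 = 0
n=103: ⌊(104·13+2)/48⌋ − ⌊(103·13+2)/48⌋ = ⌊1354/48⌋ − ⌊1341/48⌋ = 28 − 27 = 1
n=104: ⌊(105·13+2)/48⌋ − ⌊(104·13+2)/48⌋ = ⌊1367/48⌋ − ⌊1354/48⌋ = 28 − 28 = 0
n=105: ⌊(106·13+2)/48⌋ − ⌊(105·13+2)/48⌋ = ⌊1380/48⌋ − ⌊1367/48⌋ = 28 − 28 = 0
n=106: ⌊(107·13+2)/48⌋ − ⌊(106·13+2)/48⌋ = ⌊1393/48⌋ − ⌊1380/48⌋ = 29 − 28 = 1
n=107: ⌊(108·13+2)/48⌋ − ⌊(107·13+2)/48⌋ = ⌊1406/48⌋ − ⌊1393/48⌋ = 29 − 29 = 0
n=108: ⌊(109·13+2)/48⌋ − ⌊(108·13+2)/48⌋ = ⌊1419/48⌋ − ⌊1406/48⌋ = 29 − 29 = 0
n=109: ⌊(110·13+2)/48⌋ − ⌊(109·13+2)/48⌋ = ⌊1432/48⌋ − ⌊1419/48⌋ = 29 − 29 = 0
n=110: ⌊(111·13+2)/48⌋ − ⌊(110·13+2)/48⌋ = ⌊1445/48⌋ − ⌊1432/48⌋ = 30 − 29 = 1
n=111: ⌊(112·13+2)/48⌋ − ⌊(111·13+2)/48⌋ = ⌊1458/48⌋ − ⌊1445/48⌋ = 30 − 30 = 0
n=112: ⌊(113·13+2)/48⌋ − ⌊(112·13+2)/48⌋ = ⌊1471/48⌋ − ⌊1458/48⌋ = 30 − 30 = 0
n=113: ⌊(114·13+2)/48⌋ − ⌊(113·13+2)/48⌋ = ⌊1484/48⌋ − ⌊1471/48⌋ = 30 − 30 = 0
n=114: ⌊(115·13+2)/48⌋ − ⌊(114·13+2)/48⌋ = ⌊1497/48⌋ − ⌊1484/48⌋ = 31 − 30 = 1

0001000100100010001001000100010001001000100010010001000100100010001001000100010001001000100010010001000100100010001


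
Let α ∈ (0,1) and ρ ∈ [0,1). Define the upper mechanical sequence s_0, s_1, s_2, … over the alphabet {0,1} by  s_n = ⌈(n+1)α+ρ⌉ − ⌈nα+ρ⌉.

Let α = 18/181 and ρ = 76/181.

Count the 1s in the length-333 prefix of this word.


#1s = Σ_{n=0}^{332} s_n = Σ_{n=0}^{332} (⌈(n+1)α+ρ⌉ − ⌈nα+ρ⌉)
the sum telescopes: every ⌈nα+ρ⌉ with 0 < n < 333 appears once with + and once with −, leaving ⌈333α+ρ⌉ − ⌈0·α+ρ⌉
333α + ρ = (333·18 + 76) / 181 = 6070/181
ρ = 76/181
⌈6070/181⌉ = 34,  ⌈76/181⌉ = 1
#1s = 34 − 1 = 33

33


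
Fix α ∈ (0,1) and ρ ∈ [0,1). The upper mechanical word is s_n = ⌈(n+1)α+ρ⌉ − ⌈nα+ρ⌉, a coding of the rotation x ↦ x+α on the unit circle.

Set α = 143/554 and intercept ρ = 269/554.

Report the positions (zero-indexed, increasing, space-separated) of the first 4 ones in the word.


1 5 9 13

n=0: ⌈412/554⌉−⌈269/554⌉ = 1−1 = 0
n=1: ⌈555/554⌉−⌈412/554⌉ = 2−1 = 1  ← one
n=2: ⌈698/554⌉−⌈555/554⌉ = 2−2 = 0
n=3: ⌈841/554⌉−⌈698/554⌉ = 2−2 = 0
n=4: ⌈984/554⌉−⌈841/554⌉ = 2−2 = 0
n=5: ⌈1127/554⌉−⌈984/554⌉ = 3−2 = 1  ← one
n=6: ⌈1270/554⌉−⌈1127/554⌉ = 3−3 = 0
n=7: ⌈1413/554⌉−⌈1270/554⌉ = 3−3 = 0
n=8: ⌈1556/554⌉−⌈1413/554⌉ = 3−3 = 0
n=9: ⌈1699/554⌉−⌈1556/554⌉ = 4−3 = 1  ← one
n=10: ⌈1842/554⌉−⌈1699/554⌉ = 4−4 = 0
n=11: ⌈1985/554⌉−⌈1842/554⌉ = 4−4 = 0
n=12: ⌈2128/554⌉−⌈1985/554⌉ = 4−4 = 0
n=13: ⌈2271/554⌉−⌈2128/554⌉ = 5−4 = 1  ← one
positions of the first 4 ones: 1 5 9 13


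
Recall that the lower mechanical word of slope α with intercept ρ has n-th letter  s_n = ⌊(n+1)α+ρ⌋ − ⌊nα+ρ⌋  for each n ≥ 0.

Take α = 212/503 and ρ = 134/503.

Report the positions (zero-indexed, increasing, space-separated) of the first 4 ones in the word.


1 4 6 8

n=0: ⌊346/503⌋−⌊134/503⌋ = 0−0 = 0
n=1: ⌊558/503⌋−⌊346/503⌋ = 1−0 = 1  ← one
n=2: ⌊770/503⌋−⌊558/503⌋ = 1−1 = 0
n=3: ⌊982/503⌋−⌊770/503⌋ = 1−1 = 0
n=4: ⌊1194/503⌋−⌊982/503⌋ = 2−1 = 1  ← one
n=5: ⌊1406/503⌋−⌊1194/503⌋ = 2−2 = 0
n=6: ⌊1618/503⌋−⌊1406/503⌋ = 3−2 = 1  ← one
n=7: ⌊1830/503⌋−⌊1618/503⌋ = 3−3 = 0
n=8: ⌊2042/503⌋−⌊1830/503⌋ = 4−3 = 1  ← one
positions of the first 4 ones: 1 4 6 8


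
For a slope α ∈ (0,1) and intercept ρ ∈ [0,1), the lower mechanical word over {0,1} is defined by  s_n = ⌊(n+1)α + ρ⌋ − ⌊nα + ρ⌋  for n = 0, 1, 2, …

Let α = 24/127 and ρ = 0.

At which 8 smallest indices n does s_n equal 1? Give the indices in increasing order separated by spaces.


n=0: ⌊24/127⌋−⌊0/127⌋ = 0−0 = 0
n=1: ⌊48/127⌋−⌊24/127⌋ = 0−0 = 0
n=2: ⌊72/127⌋−⌊48/127⌋ = 0−0 = 0
n=3: ⌊96/127⌋−⌊72/127⌋ = 0−0 = 0
n=4: ⌊120/127⌋−⌊96/127⌋ = 0−0 = 0
n=5: ⌊144/127⌋−⌊120/127⌋ = 1−0 = 1  ← one
n=6: ⌊168/127⌋−⌊144/127⌋ = 1−1 = 0
n=7: ⌊192/127⌋−⌊168/127⌋ = 1−1 = 0
n=8: ⌊216/127⌋−⌊192/127⌋ = 1−1 = 0
n=9: ⌊240/127⌋−⌊216/127⌋ = 1−1 = 0
n=10: ⌊264/127⌋−⌊240/127⌋ = 2−1 = 1  ← one
n=11: ⌊288/127⌋−⌊264/127⌋ = 2−2 = 0
n=12: ⌊312/127⌋−⌊288/127⌋ = 2−2 = 0
n=13: ⌊336/127⌋−⌊312/127⌋ = 2−2 = 0
n=14: ⌊360/127⌋−⌊336/127⌋ = 2−2 = 0
n=15: ⌊384/127⌋−⌊360/127⌋ = 3−2 = 1  ← one
n=16: ⌊408/127⌋−⌊384/127⌋ = 3−3 = 0
n=17: ⌊432/127⌋−⌊408/127⌋ = 3−3 = 0
n=18: ⌊456/127⌋−⌊432/127⌋ = 3−3 = 0
n=19: ⌊480/127⌋−⌊456/127⌋ = 3−3 = 0
n=20: ⌊504/127⌋−⌊480/127⌋ = 3−3 = 0
n=21: ⌊528/127⌋−⌊504/127⌋ = 4−3 = 1  ← one
n=22: ⌊552/127⌋−⌊528/127⌋ = 4−4 = 0
n=23: ⌊576/127⌋−⌊552/127⌋ = 4−4 = 0
n=24: ⌊600/127⌋−⌊576/127⌋ = 4−4 = 0
n=25: ⌊624/127⌋−⌊600/127⌋ = 4−4 = 0
n=26: ⌊648/127⌋−⌊624/127⌋ = 5−4 = 1  ← one
n=27: ⌊672/127⌋−⌊648/127⌋ = 5−5 = 0
n=28: ⌊696/127⌋−⌊672/127⌋ = 5−5 = 0
n=29: ⌊720/127⌋−⌊696/127⌋ = 5−5 = 0
n=30: ⌊744/127⌋−⌊720/127⌋ = 5−5 = 0
n=31: ⌊768/127⌋−⌊744/127⌋ = 6−5 = 1  ← one
n=32: ⌊792/127⌋−⌊768/127⌋ = 6−6 = 0
n=33: ⌊816/127⌋−⌊792/127⌋ = 6−6 = 0
n=34: ⌊840/127⌋−⌊816/127⌋ = 6−6 = 0
n=35: ⌊864/127⌋−⌊840/127⌋ = 6−6 = 0
n=36: ⌊888/127⌋−⌊864/127⌋ = 6−6 = 0
n=37: ⌊912/127⌋−⌊888/127⌋ = 7−6 = 1  ← one
n=38: ⌊936/127⌋−⌊912/127⌋ = 7−7 = 0
n=39: ⌊960/127⌋−⌊936/127⌋ = 7−7 = 0
n=40: ⌊984/127⌋−⌊960/127⌋ = 7−7 = 0
n=41: ⌊1008/127⌋−⌊984/127⌋ = 7−7 = 0
n=42: ⌊1032/127⌋−⌊1008/127⌋ = 8−7 = 1  ← one
positions of the first 8 ones: 5 10 15 21 26 31 37 42

5 10 15 21 26 31 37 42


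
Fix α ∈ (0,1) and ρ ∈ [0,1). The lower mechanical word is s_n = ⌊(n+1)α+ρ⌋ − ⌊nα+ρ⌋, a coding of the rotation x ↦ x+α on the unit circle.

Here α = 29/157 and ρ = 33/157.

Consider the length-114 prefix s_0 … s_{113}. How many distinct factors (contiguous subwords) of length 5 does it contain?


t_n = ⌊(n·29+33)/157⌋ for n = 0 … 114:
  n=0…9: ⌊33/157⌋=0 ⌊62/157⌋=0 ⌊91/157⌋=0 ⌊120/157⌋=0 ⌊149/157⌋=0 ⌊178/157⌋=1 ⌊207/157⌋=1 ⌊236/157⌋=1 ⌊265/157⌋=1 ⌊294/157⌋=1
  n=10…19: ⌊323/157⌋=2 ⌊352/157⌋=2 ⌊381/157⌋=2 ⌊410/157⌋=2 ⌊439/157⌋=2 ⌊468/157⌋=2 ⌊497/157⌋=3 ⌊526/157⌋=3 ⌊555/157⌋=3 ⌊584/157⌋=3
  n=20…29: ⌊613/157⌋=3 ⌊642/157⌋=4 ⌊671/157⌋=4 ⌊700/157⌋=4 ⌊729/157⌋=4 ⌊758/157⌋=4 ⌊787/157⌋=5 ⌊816/157⌋=5 ⌊845/157⌋=5 ⌊874/157⌋=5
  n=30…39: ⌊903/157⌋=5 ⌊932/157⌋=5 ⌊961/157⌋=6 ⌊990/157⌋=6 ⌊1019/157⌋=6 ⌊1048/157⌋=6 ⌊1077/157⌋=6 ⌊1106/157⌋=7 ⌊1135/157⌋=7 ⌊1164/157⌋=7
  n=40…49: ⌊1193/157⌋=7 ⌊1222/157⌋=7 ⌊1251/157⌋=7 ⌊1280/157⌋=8 ⌊1309/157⌋=8 ⌊1338/157⌋=8 ⌊1367/157⌋=8 ⌊1396/157⌋=8 ⌊1425/157⌋=9 ⌊1454/157⌋=9
  n=50…59: ⌊1483/157⌋=9 ⌊1512/157⌋=9 ⌊1541/157⌋=9 ⌊1570/157⌋=10 ⌊1599/157⌋=10 ⌊1628/157⌋=10 ⌊1657/157⌋=10 ⌊1686/157⌋=10 ⌊1715/157⌋=10 ⌊1744/157⌋=11
  n=60…69: ⌊1773/157⌋=11 ⌊1802/157⌋=11 ⌊1831/157⌋=11 ⌊1860/157⌋=11 ⌊1889/157⌋=12 ⌊1918/157⌋=12 ⌊1947/157⌋=12 ⌊1976/157⌋=12 ⌊2005/157⌋=12 ⌊2034/157⌋=12
  n=70…79: ⌊2063/157⌋=13 ⌊2092/157⌋=13 ⌊2121/157⌋=13 ⌊2150/157⌋=13 ⌊2179/157⌋=13 ⌊2208/157⌋=14 ⌊2237/157⌋=14 ⌊2266/157⌋=14 ⌊2295/157⌋=14 ⌊2324/157⌋=14
  n=80…89: ⌊2353/157⌋=14 ⌊2382/157⌋=15 ⌊2411/157⌋=15 ⌊2440/157⌋=15 ⌊2469/157⌋=15 ⌊2498/157⌋=15 ⌊2527/157⌋=16 ⌊2556/157⌋=16 ⌊2585/157⌋=16 ⌊2614/157⌋=16
  n=90…99: ⌊2643/157⌋=16 ⌊2672/157⌋=17 ⌊2701/157⌋=17 ⌊2730/157⌋=17 ⌊2759/157⌋=17 ⌊2788/157⌋=17 ⌊2817/157⌋=17 ⌊2846/157⌋=18 ⌊2875/157⌋=18 ⌊2904/157⌋=18
  n=100…109: ⌊2933/157⌋=18 ⌊2962/157⌋=18 ⌊2991/157⌋=19 ⌊3020/157⌋=19 ⌊3049/157⌋=19 ⌊3078/157⌋=19 ⌊3107/157⌋=19 ⌊3136/157⌋=19 ⌊3165/157⌋=20 ⌊3194/157⌋=20
  n=110…114: ⌊3223/157⌋=20 ⌊3252/157⌋=20 ⌊3281/157⌋=20 ⌊3310/157⌋=21 ⌊3339/157⌋=21
s_n = t_(n+1) − t_n for n = 0 … 113 gives
prefix = 000010000100000100001000010000010000100000100001000010000010000100000100001000001000010000100000100001000001000010
slide a length-5 window over [0..4] … [109..113] (110 windows); first occurrence of each distinct factor:
  [  0..  4] 00001
  [  1..  5] 00010
  [  2..  6] 00100
  [  3..  7] 01000
  [  4..  8] 10000
  [ 10.. 14] 00000
  (the other 104 windows repeat one of these)
distinct factors: {00000, 00001, 00010, 00100, 01000, 10000}
count = 6  (Sturmian bound for length 5 is 6)

6


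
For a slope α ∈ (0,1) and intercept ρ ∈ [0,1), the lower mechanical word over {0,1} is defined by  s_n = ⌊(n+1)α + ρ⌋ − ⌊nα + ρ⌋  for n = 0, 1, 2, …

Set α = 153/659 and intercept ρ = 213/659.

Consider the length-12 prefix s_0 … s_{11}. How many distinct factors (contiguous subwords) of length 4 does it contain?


5

t_n = ⌊(n·153+213)/659⌋ for n = 0 … 12:
  n=0…9: ⌊213/659⌋=0 ⌊366/659⌋=0 ⌊519/659⌋=0 ⌊672/659⌋=1 ⌊825/659⌋=1 ⌊978/659⌋=1 ⌊1131/659⌋=1 ⌊1284/659⌋=1 ⌊1437/659⌋=2 ⌊1590/659⌋=2
  n=10…12: ⌊1743/659⌋=2 ⌊1896/659⌋=2 ⌊2049/659⌋=3
s_n = t_(n+1) − t_n for n = 0 … 11 gives
prefix = 001000010001
slide a length-4 window over [0..3] … [8..11] (9 windows); first occurrence of each distinct factor:
  [  0..  3] 0010
  [  1..  4] 0100
  [  2..  5] 1000
  [  3..  6] 0000
  [  4..  7] 0001
  (the other 4 windows repeat one of these)
distinct factors: {0000, 0001, 0010, 0100, 1000}
count = 5  (Sturmian bound for length 4 is 5)


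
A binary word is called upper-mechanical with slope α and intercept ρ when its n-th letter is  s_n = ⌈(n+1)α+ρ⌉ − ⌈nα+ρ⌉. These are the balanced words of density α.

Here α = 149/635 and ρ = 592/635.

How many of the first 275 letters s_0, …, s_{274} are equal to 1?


#1s = Σ_{n=0}^{274} s_n = Σ_{n=0}^{274} (⌈(n+1)α+ρ⌉ − ⌈nα+ρ⌉)
the sum telescopes: every ⌈nα+ρ⌉ with 0 < n < 275 appears once with + and once with −, leaving ⌈275α+ρ⌉ − ⌈0·α+ρ⌉
275α + ρ = (275·149 + 592) / 635 = 41567/635
ρ = 592/635
⌈41567/635⌉ = 66,  ⌈592/635⌉ = 1
#1s = 66 − 1 = 65

65


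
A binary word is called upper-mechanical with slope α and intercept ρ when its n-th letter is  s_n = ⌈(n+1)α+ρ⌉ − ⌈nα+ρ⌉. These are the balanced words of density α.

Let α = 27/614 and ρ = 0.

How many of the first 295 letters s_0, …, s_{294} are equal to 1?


13

#1s = Σ_{n=0}^{294} s_n = Σ_{n=0}^{294} (⌈(n+1)α+ρ⌉ − ⌈nα+ρ⌉)
the sum telescopes: every ⌈nα+ρ⌉ with 0 < n < 295 appears once with + and once with −, leaving ⌈295α+ρ⌉ − ⌈0·α+ρ⌉
295α + ρ = (295·27) / 614 = 7965/614
ρ = 0/614
⌈7965/614⌉ = 13,  ⌈0/614⌉ = 0
#1s = 13 − 0 = 13


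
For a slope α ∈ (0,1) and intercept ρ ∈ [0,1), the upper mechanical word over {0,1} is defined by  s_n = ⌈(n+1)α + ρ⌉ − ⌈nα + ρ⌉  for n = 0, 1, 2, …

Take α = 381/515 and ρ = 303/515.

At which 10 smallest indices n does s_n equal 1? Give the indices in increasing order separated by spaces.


0 1 3 4 5 7 8 10 11 12

n=0: ⌈684/515⌉−⌈303/515⌉ = 2−1 = 1  ← one
n=1: ⌈1065/515⌉−⌈684/515⌉ = 3−2 = 1  ← one
n=2: ⌈1446/515⌉−⌈1065/515⌉ = 3−3 = 0
n=3: ⌈1827/515⌉−⌈1446/515⌉ = 4−3 = 1  ← one
n=4: ⌈2208/515⌉−⌈1827/515⌉ = 5−4 = 1  ← one
n=5: ⌈2589/515⌉−⌈2208/515⌉ = 6−5 = 1  ← one
n=6: ⌈2970/515⌉−⌈2589/515⌉ = 6−6 = 0
n=7: ⌈3351/515⌉−⌈2970/515⌉ = 7−6 = 1  ← one
n=8: ⌈3732/515⌉−⌈3351/515⌉ = 8−7 = 1  ← one
n=9: ⌈4113/515⌉−⌈3732/515⌉ = 8−8 = 0
n=10: ⌈4494/515⌉−⌈4113/515⌉ = 9−8 = 1  ← one
n=11: ⌈4875/515⌉−⌈4494/515⌉ = 10−9 = 1  ← one
n=12: ⌈5256/515⌉−⌈4875/515⌉ = 11−10 = 1  ← one
positions of the first 10 ones: 0 1 3 4 5 7 8 10 11 12
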